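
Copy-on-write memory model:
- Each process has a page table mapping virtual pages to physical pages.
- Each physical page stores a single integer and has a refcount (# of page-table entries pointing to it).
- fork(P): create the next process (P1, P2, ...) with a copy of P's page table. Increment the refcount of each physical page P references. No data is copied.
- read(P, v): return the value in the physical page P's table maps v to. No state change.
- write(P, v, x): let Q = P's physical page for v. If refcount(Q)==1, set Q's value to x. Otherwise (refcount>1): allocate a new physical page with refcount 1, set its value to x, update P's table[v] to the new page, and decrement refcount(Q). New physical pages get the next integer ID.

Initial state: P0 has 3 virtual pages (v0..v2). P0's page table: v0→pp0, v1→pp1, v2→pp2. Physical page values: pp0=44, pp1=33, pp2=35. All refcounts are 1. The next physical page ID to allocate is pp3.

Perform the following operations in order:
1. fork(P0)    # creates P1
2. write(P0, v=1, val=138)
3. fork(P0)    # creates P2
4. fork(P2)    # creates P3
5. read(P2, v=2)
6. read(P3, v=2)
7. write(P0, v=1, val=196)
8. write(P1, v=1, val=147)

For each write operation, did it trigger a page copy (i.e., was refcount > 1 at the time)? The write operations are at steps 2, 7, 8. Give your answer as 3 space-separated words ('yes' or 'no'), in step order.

Op 1: fork(P0) -> P1. 3 ppages; refcounts: pp0:2 pp1:2 pp2:2
Op 2: write(P0, v1, 138). refcount(pp1)=2>1 -> COPY to pp3. 4 ppages; refcounts: pp0:2 pp1:1 pp2:2 pp3:1
Op 3: fork(P0) -> P2. 4 ppages; refcounts: pp0:3 pp1:1 pp2:3 pp3:2
Op 4: fork(P2) -> P3. 4 ppages; refcounts: pp0:4 pp1:1 pp2:4 pp3:3
Op 5: read(P2, v2) -> 35. No state change.
Op 6: read(P3, v2) -> 35. No state change.
Op 7: write(P0, v1, 196). refcount(pp3)=3>1 -> COPY to pp4. 5 ppages; refcounts: pp0:4 pp1:1 pp2:4 pp3:2 pp4:1
Op 8: write(P1, v1, 147). refcount(pp1)=1 -> write in place. 5 ppages; refcounts: pp0:4 pp1:1 pp2:4 pp3:2 pp4:1

yes yes no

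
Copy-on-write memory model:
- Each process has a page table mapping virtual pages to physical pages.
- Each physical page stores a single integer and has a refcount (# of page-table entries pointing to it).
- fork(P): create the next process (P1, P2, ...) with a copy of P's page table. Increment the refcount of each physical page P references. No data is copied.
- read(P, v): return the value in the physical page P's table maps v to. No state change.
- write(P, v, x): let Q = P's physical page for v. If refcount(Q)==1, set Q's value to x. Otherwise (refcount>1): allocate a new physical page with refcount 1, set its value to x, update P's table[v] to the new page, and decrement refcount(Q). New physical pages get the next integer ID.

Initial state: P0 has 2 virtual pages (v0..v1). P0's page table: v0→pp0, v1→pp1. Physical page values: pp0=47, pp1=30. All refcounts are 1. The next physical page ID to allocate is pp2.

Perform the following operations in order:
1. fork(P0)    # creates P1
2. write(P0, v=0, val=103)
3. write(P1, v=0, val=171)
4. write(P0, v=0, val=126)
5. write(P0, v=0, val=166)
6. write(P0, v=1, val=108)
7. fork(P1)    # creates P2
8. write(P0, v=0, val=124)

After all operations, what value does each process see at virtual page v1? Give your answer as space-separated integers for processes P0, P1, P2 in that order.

Answer: 108 30 30

Derivation:
Op 1: fork(P0) -> P1. 2 ppages; refcounts: pp0:2 pp1:2
Op 2: write(P0, v0, 103). refcount(pp0)=2>1 -> COPY to pp2. 3 ppages; refcounts: pp0:1 pp1:2 pp2:1
Op 3: write(P1, v0, 171). refcount(pp0)=1 -> write in place. 3 ppages; refcounts: pp0:1 pp1:2 pp2:1
Op 4: write(P0, v0, 126). refcount(pp2)=1 -> write in place. 3 ppages; refcounts: pp0:1 pp1:2 pp2:1
Op 5: write(P0, v0, 166). refcount(pp2)=1 -> write in place. 3 ppages; refcounts: pp0:1 pp1:2 pp2:1
Op 6: write(P0, v1, 108). refcount(pp1)=2>1 -> COPY to pp3. 4 ppages; refcounts: pp0:1 pp1:1 pp2:1 pp3:1
Op 7: fork(P1) -> P2. 4 ppages; refcounts: pp0:2 pp1:2 pp2:1 pp3:1
Op 8: write(P0, v0, 124). refcount(pp2)=1 -> write in place. 4 ppages; refcounts: pp0:2 pp1:2 pp2:1 pp3:1
P0: v1 -> pp3 = 108
P1: v1 -> pp1 = 30
P2: v1 -> pp1 = 30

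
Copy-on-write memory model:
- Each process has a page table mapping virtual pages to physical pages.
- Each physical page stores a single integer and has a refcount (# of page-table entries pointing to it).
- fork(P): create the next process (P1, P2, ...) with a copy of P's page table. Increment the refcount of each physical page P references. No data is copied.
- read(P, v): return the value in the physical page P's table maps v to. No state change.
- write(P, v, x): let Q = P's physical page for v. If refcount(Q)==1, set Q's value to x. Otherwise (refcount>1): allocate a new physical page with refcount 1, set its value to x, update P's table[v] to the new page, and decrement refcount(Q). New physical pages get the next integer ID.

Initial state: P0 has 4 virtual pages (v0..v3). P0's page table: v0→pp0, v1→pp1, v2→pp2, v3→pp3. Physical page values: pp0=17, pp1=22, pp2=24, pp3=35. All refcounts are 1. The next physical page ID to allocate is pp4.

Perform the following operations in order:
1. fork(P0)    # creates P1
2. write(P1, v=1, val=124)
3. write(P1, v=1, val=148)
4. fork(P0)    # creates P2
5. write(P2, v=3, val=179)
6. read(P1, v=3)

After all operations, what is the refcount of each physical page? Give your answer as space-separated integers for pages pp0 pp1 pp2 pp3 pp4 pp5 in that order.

Op 1: fork(P0) -> P1. 4 ppages; refcounts: pp0:2 pp1:2 pp2:2 pp3:2
Op 2: write(P1, v1, 124). refcount(pp1)=2>1 -> COPY to pp4. 5 ppages; refcounts: pp0:2 pp1:1 pp2:2 pp3:2 pp4:1
Op 3: write(P1, v1, 148). refcount(pp4)=1 -> write in place. 5 ppages; refcounts: pp0:2 pp1:1 pp2:2 pp3:2 pp4:1
Op 4: fork(P0) -> P2. 5 ppages; refcounts: pp0:3 pp1:2 pp2:3 pp3:3 pp4:1
Op 5: write(P2, v3, 179). refcount(pp3)=3>1 -> COPY to pp5. 6 ppages; refcounts: pp0:3 pp1:2 pp2:3 pp3:2 pp4:1 pp5:1
Op 6: read(P1, v3) -> 35. No state change.

Answer: 3 2 3 2 1 1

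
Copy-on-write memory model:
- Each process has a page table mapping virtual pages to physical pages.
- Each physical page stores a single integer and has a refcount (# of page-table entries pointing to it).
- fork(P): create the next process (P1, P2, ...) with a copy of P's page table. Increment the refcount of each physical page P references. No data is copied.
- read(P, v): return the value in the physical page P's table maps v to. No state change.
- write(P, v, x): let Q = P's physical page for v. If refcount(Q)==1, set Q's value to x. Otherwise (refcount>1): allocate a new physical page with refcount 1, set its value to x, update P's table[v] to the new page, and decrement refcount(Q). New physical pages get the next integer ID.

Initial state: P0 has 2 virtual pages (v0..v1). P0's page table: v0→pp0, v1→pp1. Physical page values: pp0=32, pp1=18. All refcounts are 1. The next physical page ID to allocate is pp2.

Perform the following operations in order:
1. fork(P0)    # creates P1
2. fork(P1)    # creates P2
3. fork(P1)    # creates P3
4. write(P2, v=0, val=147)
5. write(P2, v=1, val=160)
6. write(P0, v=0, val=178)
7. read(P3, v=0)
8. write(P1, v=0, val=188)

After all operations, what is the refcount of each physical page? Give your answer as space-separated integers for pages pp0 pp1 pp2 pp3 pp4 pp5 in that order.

Op 1: fork(P0) -> P1. 2 ppages; refcounts: pp0:2 pp1:2
Op 2: fork(P1) -> P2. 2 ppages; refcounts: pp0:3 pp1:3
Op 3: fork(P1) -> P3. 2 ppages; refcounts: pp0:4 pp1:4
Op 4: write(P2, v0, 147). refcount(pp0)=4>1 -> COPY to pp2. 3 ppages; refcounts: pp0:3 pp1:4 pp2:1
Op 5: write(P2, v1, 160). refcount(pp1)=4>1 -> COPY to pp3. 4 ppages; refcounts: pp0:3 pp1:3 pp2:1 pp3:1
Op 6: write(P0, v0, 178). refcount(pp0)=3>1 -> COPY to pp4. 5 ppages; refcounts: pp0:2 pp1:3 pp2:1 pp3:1 pp4:1
Op 7: read(P3, v0) -> 32. No state change.
Op 8: write(P1, v0, 188). refcount(pp0)=2>1 -> COPY to pp5. 6 ppages; refcounts: pp0:1 pp1:3 pp2:1 pp3:1 pp4:1 pp5:1

Answer: 1 3 1 1 1 1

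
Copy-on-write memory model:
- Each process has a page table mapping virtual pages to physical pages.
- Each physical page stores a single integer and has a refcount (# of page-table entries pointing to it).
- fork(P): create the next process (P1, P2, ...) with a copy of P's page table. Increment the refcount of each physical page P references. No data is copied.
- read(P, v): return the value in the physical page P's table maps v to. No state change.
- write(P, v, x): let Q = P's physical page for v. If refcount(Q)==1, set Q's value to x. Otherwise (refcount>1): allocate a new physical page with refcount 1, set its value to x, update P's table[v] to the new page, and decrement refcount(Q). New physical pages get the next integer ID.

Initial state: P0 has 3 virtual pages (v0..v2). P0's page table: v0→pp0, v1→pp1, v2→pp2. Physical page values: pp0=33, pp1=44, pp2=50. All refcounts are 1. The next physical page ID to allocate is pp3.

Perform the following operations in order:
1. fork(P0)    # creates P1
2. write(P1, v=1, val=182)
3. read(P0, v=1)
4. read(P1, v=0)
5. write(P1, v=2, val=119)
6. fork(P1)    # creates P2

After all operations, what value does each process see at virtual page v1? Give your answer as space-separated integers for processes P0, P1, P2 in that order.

Answer: 44 182 182

Derivation:
Op 1: fork(P0) -> P1. 3 ppages; refcounts: pp0:2 pp1:2 pp2:2
Op 2: write(P1, v1, 182). refcount(pp1)=2>1 -> COPY to pp3. 4 ppages; refcounts: pp0:2 pp1:1 pp2:2 pp3:1
Op 3: read(P0, v1) -> 44. No state change.
Op 4: read(P1, v0) -> 33. No state change.
Op 5: write(P1, v2, 119). refcount(pp2)=2>1 -> COPY to pp4. 5 ppages; refcounts: pp0:2 pp1:1 pp2:1 pp3:1 pp4:1
Op 6: fork(P1) -> P2. 5 ppages; refcounts: pp0:3 pp1:1 pp2:1 pp3:2 pp4:2
P0: v1 -> pp1 = 44
P1: v1 -> pp3 = 182
P2: v1 -> pp3 = 182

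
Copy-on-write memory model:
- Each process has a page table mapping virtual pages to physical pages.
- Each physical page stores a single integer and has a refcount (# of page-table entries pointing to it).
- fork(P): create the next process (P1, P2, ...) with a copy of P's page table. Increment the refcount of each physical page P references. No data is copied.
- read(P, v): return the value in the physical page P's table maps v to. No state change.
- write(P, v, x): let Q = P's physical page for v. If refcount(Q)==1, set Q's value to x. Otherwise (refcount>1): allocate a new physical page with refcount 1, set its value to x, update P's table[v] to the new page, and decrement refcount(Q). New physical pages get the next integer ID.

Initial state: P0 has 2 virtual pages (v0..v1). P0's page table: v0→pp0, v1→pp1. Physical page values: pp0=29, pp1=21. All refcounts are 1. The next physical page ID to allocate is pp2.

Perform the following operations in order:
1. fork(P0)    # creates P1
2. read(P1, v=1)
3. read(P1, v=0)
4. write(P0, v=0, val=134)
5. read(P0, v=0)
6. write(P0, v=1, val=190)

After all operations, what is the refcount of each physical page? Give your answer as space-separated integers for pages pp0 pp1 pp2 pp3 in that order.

Op 1: fork(P0) -> P1. 2 ppages; refcounts: pp0:2 pp1:2
Op 2: read(P1, v1) -> 21. No state change.
Op 3: read(P1, v0) -> 29. No state change.
Op 4: write(P0, v0, 134). refcount(pp0)=2>1 -> COPY to pp2. 3 ppages; refcounts: pp0:1 pp1:2 pp2:1
Op 5: read(P0, v0) -> 134. No state change.
Op 6: write(P0, v1, 190). refcount(pp1)=2>1 -> COPY to pp3. 4 ppages; refcounts: pp0:1 pp1:1 pp2:1 pp3:1

Answer: 1 1 1 1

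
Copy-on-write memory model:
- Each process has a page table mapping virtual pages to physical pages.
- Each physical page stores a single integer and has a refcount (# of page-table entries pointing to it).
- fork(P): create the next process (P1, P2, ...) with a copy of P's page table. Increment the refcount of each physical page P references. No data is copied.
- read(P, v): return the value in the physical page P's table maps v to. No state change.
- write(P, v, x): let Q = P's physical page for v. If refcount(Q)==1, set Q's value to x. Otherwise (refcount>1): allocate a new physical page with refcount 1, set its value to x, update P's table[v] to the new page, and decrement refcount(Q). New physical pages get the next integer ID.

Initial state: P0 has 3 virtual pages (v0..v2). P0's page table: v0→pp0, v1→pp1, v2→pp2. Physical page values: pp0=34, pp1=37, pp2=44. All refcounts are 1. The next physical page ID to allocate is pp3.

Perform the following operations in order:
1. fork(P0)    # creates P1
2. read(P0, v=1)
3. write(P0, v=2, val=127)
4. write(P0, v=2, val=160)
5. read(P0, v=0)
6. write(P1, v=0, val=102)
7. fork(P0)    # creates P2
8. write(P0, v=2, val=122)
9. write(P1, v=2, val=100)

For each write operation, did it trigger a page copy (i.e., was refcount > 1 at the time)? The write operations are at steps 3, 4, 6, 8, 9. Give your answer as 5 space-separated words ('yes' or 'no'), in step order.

Op 1: fork(P0) -> P1. 3 ppages; refcounts: pp0:2 pp1:2 pp2:2
Op 2: read(P0, v1) -> 37. No state change.
Op 3: write(P0, v2, 127). refcount(pp2)=2>1 -> COPY to pp3. 4 ppages; refcounts: pp0:2 pp1:2 pp2:1 pp3:1
Op 4: write(P0, v2, 160). refcount(pp3)=1 -> write in place. 4 ppages; refcounts: pp0:2 pp1:2 pp2:1 pp3:1
Op 5: read(P0, v0) -> 34. No state change.
Op 6: write(P1, v0, 102). refcount(pp0)=2>1 -> COPY to pp4. 5 ppages; refcounts: pp0:1 pp1:2 pp2:1 pp3:1 pp4:1
Op 7: fork(P0) -> P2. 5 ppages; refcounts: pp0:2 pp1:3 pp2:1 pp3:2 pp4:1
Op 8: write(P0, v2, 122). refcount(pp3)=2>1 -> COPY to pp5. 6 ppages; refcounts: pp0:2 pp1:3 pp2:1 pp3:1 pp4:1 pp5:1
Op 9: write(P1, v2, 100). refcount(pp2)=1 -> write in place. 6 ppages; refcounts: pp0:2 pp1:3 pp2:1 pp3:1 pp4:1 pp5:1

yes no yes yes no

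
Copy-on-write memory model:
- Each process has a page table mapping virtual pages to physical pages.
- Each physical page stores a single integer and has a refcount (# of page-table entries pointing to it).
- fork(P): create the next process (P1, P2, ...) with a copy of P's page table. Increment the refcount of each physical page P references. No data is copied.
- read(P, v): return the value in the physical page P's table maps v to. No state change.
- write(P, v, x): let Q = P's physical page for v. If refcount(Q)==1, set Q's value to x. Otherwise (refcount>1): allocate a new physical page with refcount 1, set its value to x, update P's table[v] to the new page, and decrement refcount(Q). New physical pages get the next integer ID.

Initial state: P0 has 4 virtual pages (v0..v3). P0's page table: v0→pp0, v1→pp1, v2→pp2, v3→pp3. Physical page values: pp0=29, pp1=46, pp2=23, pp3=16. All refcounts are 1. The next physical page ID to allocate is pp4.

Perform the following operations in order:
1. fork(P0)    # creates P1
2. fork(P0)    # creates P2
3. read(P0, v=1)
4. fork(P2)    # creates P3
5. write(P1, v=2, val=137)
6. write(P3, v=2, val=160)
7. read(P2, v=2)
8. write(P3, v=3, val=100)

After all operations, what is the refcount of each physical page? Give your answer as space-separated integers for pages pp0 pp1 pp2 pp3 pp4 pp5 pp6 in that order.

Op 1: fork(P0) -> P1. 4 ppages; refcounts: pp0:2 pp1:2 pp2:2 pp3:2
Op 2: fork(P0) -> P2. 4 ppages; refcounts: pp0:3 pp1:3 pp2:3 pp3:3
Op 3: read(P0, v1) -> 46. No state change.
Op 4: fork(P2) -> P3. 4 ppages; refcounts: pp0:4 pp1:4 pp2:4 pp3:4
Op 5: write(P1, v2, 137). refcount(pp2)=4>1 -> COPY to pp4. 5 ppages; refcounts: pp0:4 pp1:4 pp2:3 pp3:4 pp4:1
Op 6: write(P3, v2, 160). refcount(pp2)=3>1 -> COPY to pp5. 6 ppages; refcounts: pp0:4 pp1:4 pp2:2 pp3:4 pp4:1 pp5:1
Op 7: read(P2, v2) -> 23. No state change.
Op 8: write(P3, v3, 100). refcount(pp3)=4>1 -> COPY to pp6. 7 ppages; refcounts: pp0:4 pp1:4 pp2:2 pp3:3 pp4:1 pp5:1 pp6:1

Answer: 4 4 2 3 1 1 1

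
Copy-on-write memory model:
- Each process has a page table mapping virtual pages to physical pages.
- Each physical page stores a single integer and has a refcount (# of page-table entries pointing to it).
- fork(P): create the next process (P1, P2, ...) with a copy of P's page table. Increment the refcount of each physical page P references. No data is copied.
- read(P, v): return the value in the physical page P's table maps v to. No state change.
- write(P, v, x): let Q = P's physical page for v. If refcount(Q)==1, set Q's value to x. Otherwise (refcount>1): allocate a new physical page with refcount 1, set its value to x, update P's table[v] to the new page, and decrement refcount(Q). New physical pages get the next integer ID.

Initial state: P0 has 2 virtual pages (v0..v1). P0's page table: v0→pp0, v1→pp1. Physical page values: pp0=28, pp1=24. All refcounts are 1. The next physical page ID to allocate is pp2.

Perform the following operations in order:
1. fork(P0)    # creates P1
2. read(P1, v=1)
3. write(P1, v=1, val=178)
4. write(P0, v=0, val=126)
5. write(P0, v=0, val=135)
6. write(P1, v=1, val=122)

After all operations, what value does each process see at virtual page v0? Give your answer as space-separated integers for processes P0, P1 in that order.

Answer: 135 28

Derivation:
Op 1: fork(P0) -> P1. 2 ppages; refcounts: pp0:2 pp1:2
Op 2: read(P1, v1) -> 24. No state change.
Op 3: write(P1, v1, 178). refcount(pp1)=2>1 -> COPY to pp2. 3 ppages; refcounts: pp0:2 pp1:1 pp2:1
Op 4: write(P0, v0, 126). refcount(pp0)=2>1 -> COPY to pp3. 4 ppages; refcounts: pp0:1 pp1:1 pp2:1 pp3:1
Op 5: write(P0, v0, 135). refcount(pp3)=1 -> write in place. 4 ppages; refcounts: pp0:1 pp1:1 pp2:1 pp3:1
Op 6: write(P1, v1, 122). refcount(pp2)=1 -> write in place. 4 ppages; refcounts: pp0:1 pp1:1 pp2:1 pp3:1
P0: v0 -> pp3 = 135
P1: v0 -> pp0 = 28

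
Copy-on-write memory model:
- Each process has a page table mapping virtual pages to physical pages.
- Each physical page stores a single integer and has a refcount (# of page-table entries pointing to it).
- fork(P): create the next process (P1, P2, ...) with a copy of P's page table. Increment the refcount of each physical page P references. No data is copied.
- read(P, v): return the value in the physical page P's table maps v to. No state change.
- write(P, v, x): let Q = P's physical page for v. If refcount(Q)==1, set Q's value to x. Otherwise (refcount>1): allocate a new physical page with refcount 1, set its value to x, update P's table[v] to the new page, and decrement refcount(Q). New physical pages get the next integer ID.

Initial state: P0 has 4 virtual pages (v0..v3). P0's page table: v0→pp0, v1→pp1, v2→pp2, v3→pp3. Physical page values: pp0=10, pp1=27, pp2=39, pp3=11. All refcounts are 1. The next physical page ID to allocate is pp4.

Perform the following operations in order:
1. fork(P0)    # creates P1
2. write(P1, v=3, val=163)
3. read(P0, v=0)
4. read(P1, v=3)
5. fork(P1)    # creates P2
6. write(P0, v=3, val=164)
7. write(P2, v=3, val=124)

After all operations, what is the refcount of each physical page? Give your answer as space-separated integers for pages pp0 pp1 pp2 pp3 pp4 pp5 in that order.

Answer: 3 3 3 1 1 1

Derivation:
Op 1: fork(P0) -> P1. 4 ppages; refcounts: pp0:2 pp1:2 pp2:2 pp3:2
Op 2: write(P1, v3, 163). refcount(pp3)=2>1 -> COPY to pp4. 5 ppages; refcounts: pp0:2 pp1:2 pp2:2 pp3:1 pp4:1
Op 3: read(P0, v0) -> 10. No state change.
Op 4: read(P1, v3) -> 163. No state change.
Op 5: fork(P1) -> P2. 5 ppages; refcounts: pp0:3 pp1:3 pp2:3 pp3:1 pp4:2
Op 6: write(P0, v3, 164). refcount(pp3)=1 -> write in place. 5 ppages; refcounts: pp0:3 pp1:3 pp2:3 pp3:1 pp4:2
Op 7: write(P2, v3, 124). refcount(pp4)=2>1 -> COPY to pp5. 6 ppages; refcounts: pp0:3 pp1:3 pp2:3 pp3:1 pp4:1 pp5:1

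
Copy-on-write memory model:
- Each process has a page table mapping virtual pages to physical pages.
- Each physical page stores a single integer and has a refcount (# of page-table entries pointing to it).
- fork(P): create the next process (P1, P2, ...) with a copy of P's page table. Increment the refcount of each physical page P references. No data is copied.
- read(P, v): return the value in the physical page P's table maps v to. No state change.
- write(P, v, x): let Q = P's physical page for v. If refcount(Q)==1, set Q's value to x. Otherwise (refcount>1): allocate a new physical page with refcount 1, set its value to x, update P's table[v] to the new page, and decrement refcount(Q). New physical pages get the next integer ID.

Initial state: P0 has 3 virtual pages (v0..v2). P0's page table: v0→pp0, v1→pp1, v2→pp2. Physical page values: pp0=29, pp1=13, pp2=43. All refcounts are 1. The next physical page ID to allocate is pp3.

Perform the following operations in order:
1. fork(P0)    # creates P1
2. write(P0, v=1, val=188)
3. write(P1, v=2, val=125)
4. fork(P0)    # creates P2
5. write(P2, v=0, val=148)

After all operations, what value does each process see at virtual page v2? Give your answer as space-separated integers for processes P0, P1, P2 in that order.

Answer: 43 125 43

Derivation:
Op 1: fork(P0) -> P1. 3 ppages; refcounts: pp0:2 pp1:2 pp2:2
Op 2: write(P0, v1, 188). refcount(pp1)=2>1 -> COPY to pp3. 4 ppages; refcounts: pp0:2 pp1:1 pp2:2 pp3:1
Op 3: write(P1, v2, 125). refcount(pp2)=2>1 -> COPY to pp4. 5 ppages; refcounts: pp0:2 pp1:1 pp2:1 pp3:1 pp4:1
Op 4: fork(P0) -> P2. 5 ppages; refcounts: pp0:3 pp1:1 pp2:2 pp3:2 pp4:1
Op 5: write(P2, v0, 148). refcount(pp0)=3>1 -> COPY to pp5. 6 ppages; refcounts: pp0:2 pp1:1 pp2:2 pp3:2 pp4:1 pp5:1
P0: v2 -> pp2 = 43
P1: v2 -> pp4 = 125
P2: v2 -> pp2 = 43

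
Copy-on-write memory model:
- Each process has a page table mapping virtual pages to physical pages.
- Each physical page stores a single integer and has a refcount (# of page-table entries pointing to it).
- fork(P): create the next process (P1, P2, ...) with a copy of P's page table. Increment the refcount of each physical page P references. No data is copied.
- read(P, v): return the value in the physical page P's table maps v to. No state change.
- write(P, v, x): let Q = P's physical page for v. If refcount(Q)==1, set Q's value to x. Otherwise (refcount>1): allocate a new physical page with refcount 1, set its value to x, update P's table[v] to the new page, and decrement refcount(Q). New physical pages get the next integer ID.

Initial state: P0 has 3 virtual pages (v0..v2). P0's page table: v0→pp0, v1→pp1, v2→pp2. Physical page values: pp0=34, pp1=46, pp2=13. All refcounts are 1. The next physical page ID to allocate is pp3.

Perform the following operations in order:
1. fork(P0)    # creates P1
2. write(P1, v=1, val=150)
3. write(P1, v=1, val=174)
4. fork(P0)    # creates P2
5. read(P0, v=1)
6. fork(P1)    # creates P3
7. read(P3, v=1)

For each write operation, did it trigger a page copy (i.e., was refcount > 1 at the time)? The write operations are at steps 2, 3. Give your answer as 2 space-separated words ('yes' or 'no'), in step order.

Op 1: fork(P0) -> P1. 3 ppages; refcounts: pp0:2 pp1:2 pp2:2
Op 2: write(P1, v1, 150). refcount(pp1)=2>1 -> COPY to pp3. 4 ppages; refcounts: pp0:2 pp1:1 pp2:2 pp3:1
Op 3: write(P1, v1, 174). refcount(pp3)=1 -> write in place. 4 ppages; refcounts: pp0:2 pp1:1 pp2:2 pp3:1
Op 4: fork(P0) -> P2. 4 ppages; refcounts: pp0:3 pp1:2 pp2:3 pp3:1
Op 5: read(P0, v1) -> 46. No state change.
Op 6: fork(P1) -> P3. 4 ppages; refcounts: pp0:4 pp1:2 pp2:4 pp3:2
Op 7: read(P3, v1) -> 174. No state change.

yes no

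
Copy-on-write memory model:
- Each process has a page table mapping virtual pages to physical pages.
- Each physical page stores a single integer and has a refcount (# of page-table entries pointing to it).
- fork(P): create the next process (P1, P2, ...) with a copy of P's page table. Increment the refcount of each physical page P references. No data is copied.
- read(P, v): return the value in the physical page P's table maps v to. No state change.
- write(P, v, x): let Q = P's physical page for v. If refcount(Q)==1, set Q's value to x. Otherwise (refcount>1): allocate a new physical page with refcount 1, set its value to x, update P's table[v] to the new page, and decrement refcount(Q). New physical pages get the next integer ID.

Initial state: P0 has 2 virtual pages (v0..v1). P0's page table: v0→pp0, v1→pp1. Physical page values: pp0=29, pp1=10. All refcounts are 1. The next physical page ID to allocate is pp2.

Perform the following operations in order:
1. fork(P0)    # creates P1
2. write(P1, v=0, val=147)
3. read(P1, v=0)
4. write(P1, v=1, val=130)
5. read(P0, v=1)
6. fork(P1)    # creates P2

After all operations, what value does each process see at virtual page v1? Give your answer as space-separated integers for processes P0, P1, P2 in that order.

Op 1: fork(P0) -> P1. 2 ppages; refcounts: pp0:2 pp1:2
Op 2: write(P1, v0, 147). refcount(pp0)=2>1 -> COPY to pp2. 3 ppages; refcounts: pp0:1 pp1:2 pp2:1
Op 3: read(P1, v0) -> 147. No state change.
Op 4: write(P1, v1, 130). refcount(pp1)=2>1 -> COPY to pp3. 4 ppages; refcounts: pp0:1 pp1:1 pp2:1 pp3:1
Op 5: read(P0, v1) -> 10. No state change.
Op 6: fork(P1) -> P2. 4 ppages; refcounts: pp0:1 pp1:1 pp2:2 pp3:2
P0: v1 -> pp1 = 10
P1: v1 -> pp3 = 130
P2: v1 -> pp3 = 130

Answer: 10 130 130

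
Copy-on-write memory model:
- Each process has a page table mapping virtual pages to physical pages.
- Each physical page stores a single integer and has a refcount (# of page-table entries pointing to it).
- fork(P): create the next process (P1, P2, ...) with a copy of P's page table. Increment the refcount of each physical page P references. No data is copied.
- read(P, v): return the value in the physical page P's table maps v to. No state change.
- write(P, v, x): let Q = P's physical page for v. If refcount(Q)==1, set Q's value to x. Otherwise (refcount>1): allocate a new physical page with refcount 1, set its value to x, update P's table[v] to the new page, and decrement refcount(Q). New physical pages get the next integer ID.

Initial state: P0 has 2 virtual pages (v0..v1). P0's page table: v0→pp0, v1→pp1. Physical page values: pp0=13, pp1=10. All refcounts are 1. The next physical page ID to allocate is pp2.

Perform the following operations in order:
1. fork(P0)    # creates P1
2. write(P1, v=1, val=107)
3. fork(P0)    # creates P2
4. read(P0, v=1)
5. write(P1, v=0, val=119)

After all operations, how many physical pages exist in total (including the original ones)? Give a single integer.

Answer: 4

Derivation:
Op 1: fork(P0) -> P1. 2 ppages; refcounts: pp0:2 pp1:2
Op 2: write(P1, v1, 107). refcount(pp1)=2>1 -> COPY to pp2. 3 ppages; refcounts: pp0:2 pp1:1 pp2:1
Op 3: fork(P0) -> P2. 3 ppages; refcounts: pp0:3 pp1:2 pp2:1
Op 4: read(P0, v1) -> 10. No state change.
Op 5: write(P1, v0, 119). refcount(pp0)=3>1 -> COPY to pp3. 4 ppages; refcounts: pp0:2 pp1:2 pp2:1 pp3:1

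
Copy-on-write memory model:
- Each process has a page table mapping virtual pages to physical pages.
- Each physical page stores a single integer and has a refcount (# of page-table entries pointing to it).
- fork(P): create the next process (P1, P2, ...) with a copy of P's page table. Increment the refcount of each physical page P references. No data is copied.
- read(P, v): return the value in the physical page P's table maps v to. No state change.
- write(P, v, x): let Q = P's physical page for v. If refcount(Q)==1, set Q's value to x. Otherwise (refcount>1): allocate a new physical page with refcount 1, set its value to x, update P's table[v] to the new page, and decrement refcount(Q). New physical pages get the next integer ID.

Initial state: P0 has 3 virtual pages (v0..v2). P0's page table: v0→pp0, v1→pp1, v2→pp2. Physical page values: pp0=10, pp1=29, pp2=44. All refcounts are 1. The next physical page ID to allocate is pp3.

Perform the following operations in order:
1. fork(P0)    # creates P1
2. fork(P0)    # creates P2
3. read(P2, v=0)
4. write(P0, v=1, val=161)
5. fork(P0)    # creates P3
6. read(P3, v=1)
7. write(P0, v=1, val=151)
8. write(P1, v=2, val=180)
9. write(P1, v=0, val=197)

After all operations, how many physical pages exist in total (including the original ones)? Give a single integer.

Op 1: fork(P0) -> P1. 3 ppages; refcounts: pp0:2 pp1:2 pp2:2
Op 2: fork(P0) -> P2. 3 ppages; refcounts: pp0:3 pp1:3 pp2:3
Op 3: read(P2, v0) -> 10. No state change.
Op 4: write(P0, v1, 161). refcount(pp1)=3>1 -> COPY to pp3. 4 ppages; refcounts: pp0:3 pp1:2 pp2:3 pp3:1
Op 5: fork(P0) -> P3. 4 ppages; refcounts: pp0:4 pp1:2 pp2:4 pp3:2
Op 6: read(P3, v1) -> 161. No state change.
Op 7: write(P0, v1, 151). refcount(pp3)=2>1 -> COPY to pp4. 5 ppages; refcounts: pp0:4 pp1:2 pp2:4 pp3:1 pp4:1
Op 8: write(P1, v2, 180). refcount(pp2)=4>1 -> COPY to pp5. 6 ppages; refcounts: pp0:4 pp1:2 pp2:3 pp3:1 pp4:1 pp5:1
Op 9: write(P1, v0, 197). refcount(pp0)=4>1 -> COPY to pp6. 7 ppages; refcounts: pp0:3 pp1:2 pp2:3 pp3:1 pp4:1 pp5:1 pp6:1

Answer: 7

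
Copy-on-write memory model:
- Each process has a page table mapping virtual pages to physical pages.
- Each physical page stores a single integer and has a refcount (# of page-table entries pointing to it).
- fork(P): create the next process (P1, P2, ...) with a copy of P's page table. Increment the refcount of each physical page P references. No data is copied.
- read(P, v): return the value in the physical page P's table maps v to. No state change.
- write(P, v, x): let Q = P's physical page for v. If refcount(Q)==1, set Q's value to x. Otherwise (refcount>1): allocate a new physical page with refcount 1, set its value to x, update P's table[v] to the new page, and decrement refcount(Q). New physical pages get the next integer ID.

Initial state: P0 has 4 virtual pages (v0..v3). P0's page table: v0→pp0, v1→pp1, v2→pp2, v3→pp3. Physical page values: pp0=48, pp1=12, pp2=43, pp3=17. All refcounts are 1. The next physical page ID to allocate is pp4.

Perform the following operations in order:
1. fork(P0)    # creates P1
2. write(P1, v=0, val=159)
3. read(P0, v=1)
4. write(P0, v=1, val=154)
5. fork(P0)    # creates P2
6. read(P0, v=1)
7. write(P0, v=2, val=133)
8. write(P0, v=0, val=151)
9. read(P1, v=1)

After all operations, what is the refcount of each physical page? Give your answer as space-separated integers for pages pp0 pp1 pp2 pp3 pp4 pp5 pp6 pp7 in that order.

Answer: 1 1 2 3 1 2 1 1

Derivation:
Op 1: fork(P0) -> P1. 4 ppages; refcounts: pp0:2 pp1:2 pp2:2 pp3:2
Op 2: write(P1, v0, 159). refcount(pp0)=2>1 -> COPY to pp4. 5 ppages; refcounts: pp0:1 pp1:2 pp2:2 pp3:2 pp4:1
Op 3: read(P0, v1) -> 12. No state change.
Op 4: write(P0, v1, 154). refcount(pp1)=2>1 -> COPY to pp5. 6 ppages; refcounts: pp0:1 pp1:1 pp2:2 pp3:2 pp4:1 pp5:1
Op 5: fork(P0) -> P2. 6 ppages; refcounts: pp0:2 pp1:1 pp2:3 pp3:3 pp4:1 pp5:2
Op 6: read(P0, v1) -> 154. No state change.
Op 7: write(P0, v2, 133). refcount(pp2)=3>1 -> COPY to pp6. 7 ppages; refcounts: pp0:2 pp1:1 pp2:2 pp3:3 pp4:1 pp5:2 pp6:1
Op 8: write(P0, v0, 151). refcount(pp0)=2>1 -> COPY to pp7. 8 ppages; refcounts: pp0:1 pp1:1 pp2:2 pp3:3 pp4:1 pp5:2 pp6:1 pp7:1
Op 9: read(P1, v1) -> 12. No state change.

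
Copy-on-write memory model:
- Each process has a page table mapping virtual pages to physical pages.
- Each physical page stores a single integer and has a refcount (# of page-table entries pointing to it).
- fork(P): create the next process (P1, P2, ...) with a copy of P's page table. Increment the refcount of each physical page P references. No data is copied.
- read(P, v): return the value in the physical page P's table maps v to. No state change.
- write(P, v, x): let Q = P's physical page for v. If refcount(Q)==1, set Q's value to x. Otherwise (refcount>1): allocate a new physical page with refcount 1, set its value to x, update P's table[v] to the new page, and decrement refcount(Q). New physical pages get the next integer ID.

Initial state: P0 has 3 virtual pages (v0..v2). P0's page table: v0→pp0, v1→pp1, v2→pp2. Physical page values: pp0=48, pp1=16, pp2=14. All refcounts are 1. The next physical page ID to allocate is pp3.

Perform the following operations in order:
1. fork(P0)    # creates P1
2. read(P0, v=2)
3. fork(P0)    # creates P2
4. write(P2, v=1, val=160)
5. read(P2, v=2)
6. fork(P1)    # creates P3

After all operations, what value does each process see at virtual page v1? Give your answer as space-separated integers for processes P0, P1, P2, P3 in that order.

Op 1: fork(P0) -> P1. 3 ppages; refcounts: pp0:2 pp1:2 pp2:2
Op 2: read(P0, v2) -> 14. No state change.
Op 3: fork(P0) -> P2. 3 ppages; refcounts: pp0:3 pp1:3 pp2:3
Op 4: write(P2, v1, 160). refcount(pp1)=3>1 -> COPY to pp3. 4 ppages; refcounts: pp0:3 pp1:2 pp2:3 pp3:1
Op 5: read(P2, v2) -> 14. No state change.
Op 6: fork(P1) -> P3. 4 ppages; refcounts: pp0:4 pp1:3 pp2:4 pp3:1
P0: v1 -> pp1 = 16
P1: v1 -> pp1 = 16
P2: v1 -> pp3 = 160
P3: v1 -> pp1 = 16

Answer: 16 16 160 16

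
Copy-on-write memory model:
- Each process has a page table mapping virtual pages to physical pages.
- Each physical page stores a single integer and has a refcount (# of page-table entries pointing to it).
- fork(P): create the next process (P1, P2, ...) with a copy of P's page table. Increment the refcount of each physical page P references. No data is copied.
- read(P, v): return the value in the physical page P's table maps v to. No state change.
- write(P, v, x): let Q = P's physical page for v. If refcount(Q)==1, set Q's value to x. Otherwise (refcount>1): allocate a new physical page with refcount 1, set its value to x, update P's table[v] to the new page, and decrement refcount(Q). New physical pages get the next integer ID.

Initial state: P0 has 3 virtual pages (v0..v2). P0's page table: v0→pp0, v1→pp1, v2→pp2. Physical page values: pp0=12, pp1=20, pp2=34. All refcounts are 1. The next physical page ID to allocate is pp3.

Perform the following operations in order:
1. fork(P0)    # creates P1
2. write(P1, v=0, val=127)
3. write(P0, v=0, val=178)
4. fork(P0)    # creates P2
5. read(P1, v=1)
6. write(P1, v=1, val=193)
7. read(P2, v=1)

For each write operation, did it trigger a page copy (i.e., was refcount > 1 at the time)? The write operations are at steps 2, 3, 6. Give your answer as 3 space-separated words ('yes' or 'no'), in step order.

Op 1: fork(P0) -> P1. 3 ppages; refcounts: pp0:2 pp1:2 pp2:2
Op 2: write(P1, v0, 127). refcount(pp0)=2>1 -> COPY to pp3. 4 ppages; refcounts: pp0:1 pp1:2 pp2:2 pp3:1
Op 3: write(P0, v0, 178). refcount(pp0)=1 -> write in place. 4 ppages; refcounts: pp0:1 pp1:2 pp2:2 pp3:1
Op 4: fork(P0) -> P2. 4 ppages; refcounts: pp0:2 pp1:3 pp2:3 pp3:1
Op 5: read(P1, v1) -> 20. No state change.
Op 6: write(P1, v1, 193). refcount(pp1)=3>1 -> COPY to pp4. 5 ppages; refcounts: pp0:2 pp1:2 pp2:3 pp3:1 pp4:1
Op 7: read(P2, v1) -> 20. No state change.

yes no yes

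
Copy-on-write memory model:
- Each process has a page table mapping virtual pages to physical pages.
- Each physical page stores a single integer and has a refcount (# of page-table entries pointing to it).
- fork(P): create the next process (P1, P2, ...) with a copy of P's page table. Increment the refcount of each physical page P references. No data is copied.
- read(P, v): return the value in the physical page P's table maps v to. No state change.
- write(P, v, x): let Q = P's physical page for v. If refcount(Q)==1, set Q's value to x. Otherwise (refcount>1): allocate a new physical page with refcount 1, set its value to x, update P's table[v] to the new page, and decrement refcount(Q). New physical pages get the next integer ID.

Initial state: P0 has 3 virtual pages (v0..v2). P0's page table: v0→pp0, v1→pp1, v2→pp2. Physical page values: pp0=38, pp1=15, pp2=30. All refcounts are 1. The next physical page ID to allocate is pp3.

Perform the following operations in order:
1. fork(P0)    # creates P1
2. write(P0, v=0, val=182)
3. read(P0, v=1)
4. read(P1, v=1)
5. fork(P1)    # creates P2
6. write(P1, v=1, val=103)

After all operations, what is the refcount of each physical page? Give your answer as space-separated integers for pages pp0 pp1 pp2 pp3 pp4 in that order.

Answer: 2 2 3 1 1

Derivation:
Op 1: fork(P0) -> P1. 3 ppages; refcounts: pp0:2 pp1:2 pp2:2
Op 2: write(P0, v0, 182). refcount(pp0)=2>1 -> COPY to pp3. 4 ppages; refcounts: pp0:1 pp1:2 pp2:2 pp3:1
Op 3: read(P0, v1) -> 15. No state change.
Op 4: read(P1, v1) -> 15. No state change.
Op 5: fork(P1) -> P2. 4 ppages; refcounts: pp0:2 pp1:3 pp2:3 pp3:1
Op 6: write(P1, v1, 103). refcount(pp1)=3>1 -> COPY to pp4. 5 ppages; refcounts: pp0:2 pp1:2 pp2:3 pp3:1 pp4:1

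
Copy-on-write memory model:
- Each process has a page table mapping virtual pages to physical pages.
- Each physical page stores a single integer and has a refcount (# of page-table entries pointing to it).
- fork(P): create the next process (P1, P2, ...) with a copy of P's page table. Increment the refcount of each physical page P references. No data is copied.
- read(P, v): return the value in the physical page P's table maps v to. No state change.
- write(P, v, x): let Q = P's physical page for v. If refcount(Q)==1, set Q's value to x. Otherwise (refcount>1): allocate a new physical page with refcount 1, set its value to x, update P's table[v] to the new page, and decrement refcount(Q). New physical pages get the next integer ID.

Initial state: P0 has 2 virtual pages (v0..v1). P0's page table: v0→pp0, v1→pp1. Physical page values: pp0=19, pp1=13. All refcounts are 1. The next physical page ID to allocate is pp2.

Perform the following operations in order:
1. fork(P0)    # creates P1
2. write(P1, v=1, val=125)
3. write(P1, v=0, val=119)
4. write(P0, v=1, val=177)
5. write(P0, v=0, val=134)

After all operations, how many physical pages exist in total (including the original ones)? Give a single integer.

Answer: 4

Derivation:
Op 1: fork(P0) -> P1. 2 ppages; refcounts: pp0:2 pp1:2
Op 2: write(P1, v1, 125). refcount(pp1)=2>1 -> COPY to pp2. 3 ppages; refcounts: pp0:2 pp1:1 pp2:1
Op 3: write(P1, v0, 119). refcount(pp0)=2>1 -> COPY to pp3. 4 ppages; refcounts: pp0:1 pp1:1 pp2:1 pp3:1
Op 4: write(P0, v1, 177). refcount(pp1)=1 -> write in place. 4 ppages; refcounts: pp0:1 pp1:1 pp2:1 pp3:1
Op 5: write(P0, v0, 134). refcount(pp0)=1 -> write in place. 4 ppages; refcounts: pp0:1 pp1:1 pp2:1 pp3:1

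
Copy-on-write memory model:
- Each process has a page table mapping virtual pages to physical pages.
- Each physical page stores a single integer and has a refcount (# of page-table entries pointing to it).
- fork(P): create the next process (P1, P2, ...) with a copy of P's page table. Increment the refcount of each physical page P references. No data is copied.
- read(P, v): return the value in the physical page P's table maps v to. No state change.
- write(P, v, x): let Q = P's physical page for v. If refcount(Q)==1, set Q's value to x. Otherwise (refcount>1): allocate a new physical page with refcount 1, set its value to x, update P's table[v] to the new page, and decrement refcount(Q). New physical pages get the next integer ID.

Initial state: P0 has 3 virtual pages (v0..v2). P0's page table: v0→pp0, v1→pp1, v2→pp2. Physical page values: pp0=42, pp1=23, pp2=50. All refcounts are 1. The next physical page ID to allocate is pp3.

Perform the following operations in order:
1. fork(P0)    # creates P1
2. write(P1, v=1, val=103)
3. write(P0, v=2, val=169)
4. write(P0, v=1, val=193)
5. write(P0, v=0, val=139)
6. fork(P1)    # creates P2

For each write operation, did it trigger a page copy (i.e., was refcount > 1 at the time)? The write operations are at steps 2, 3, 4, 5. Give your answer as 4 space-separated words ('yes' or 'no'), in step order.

Op 1: fork(P0) -> P1. 3 ppages; refcounts: pp0:2 pp1:2 pp2:2
Op 2: write(P1, v1, 103). refcount(pp1)=2>1 -> COPY to pp3. 4 ppages; refcounts: pp0:2 pp1:1 pp2:2 pp3:1
Op 3: write(P0, v2, 169). refcount(pp2)=2>1 -> COPY to pp4. 5 ppages; refcounts: pp0:2 pp1:1 pp2:1 pp3:1 pp4:1
Op 4: write(P0, v1, 193). refcount(pp1)=1 -> write in place. 5 ppages; refcounts: pp0:2 pp1:1 pp2:1 pp3:1 pp4:1
Op 5: write(P0, v0, 139). refcount(pp0)=2>1 -> COPY to pp5. 6 ppages; refcounts: pp0:1 pp1:1 pp2:1 pp3:1 pp4:1 pp5:1
Op 6: fork(P1) -> P2. 6 ppages; refcounts: pp0:2 pp1:1 pp2:2 pp3:2 pp4:1 pp5:1

yes yes no yes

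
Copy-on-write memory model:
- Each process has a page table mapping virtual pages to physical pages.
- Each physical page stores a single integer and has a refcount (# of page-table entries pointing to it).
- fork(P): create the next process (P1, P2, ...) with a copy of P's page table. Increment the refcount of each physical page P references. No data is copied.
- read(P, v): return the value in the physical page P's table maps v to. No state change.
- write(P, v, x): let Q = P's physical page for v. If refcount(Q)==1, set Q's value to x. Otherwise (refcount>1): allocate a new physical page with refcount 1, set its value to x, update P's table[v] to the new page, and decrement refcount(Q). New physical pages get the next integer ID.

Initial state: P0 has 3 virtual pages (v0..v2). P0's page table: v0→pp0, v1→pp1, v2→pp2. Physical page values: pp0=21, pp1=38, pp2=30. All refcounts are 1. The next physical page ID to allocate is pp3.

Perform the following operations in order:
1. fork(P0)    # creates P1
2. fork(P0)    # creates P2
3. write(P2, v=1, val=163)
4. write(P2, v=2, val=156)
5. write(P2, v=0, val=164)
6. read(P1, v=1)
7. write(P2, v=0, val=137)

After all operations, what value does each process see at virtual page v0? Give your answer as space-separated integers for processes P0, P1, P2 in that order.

Op 1: fork(P0) -> P1. 3 ppages; refcounts: pp0:2 pp1:2 pp2:2
Op 2: fork(P0) -> P2. 3 ppages; refcounts: pp0:3 pp1:3 pp2:3
Op 3: write(P2, v1, 163). refcount(pp1)=3>1 -> COPY to pp3. 4 ppages; refcounts: pp0:3 pp1:2 pp2:3 pp3:1
Op 4: write(P2, v2, 156). refcount(pp2)=3>1 -> COPY to pp4. 5 ppages; refcounts: pp0:3 pp1:2 pp2:2 pp3:1 pp4:1
Op 5: write(P2, v0, 164). refcount(pp0)=3>1 -> COPY to pp5. 6 ppages; refcounts: pp0:2 pp1:2 pp2:2 pp3:1 pp4:1 pp5:1
Op 6: read(P1, v1) -> 38. No state change.
Op 7: write(P2, v0, 137). refcount(pp5)=1 -> write in place. 6 ppages; refcounts: pp0:2 pp1:2 pp2:2 pp3:1 pp4:1 pp5:1
P0: v0 -> pp0 = 21
P1: v0 -> pp0 = 21
P2: v0 -> pp5 = 137

Answer: 21 21 137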